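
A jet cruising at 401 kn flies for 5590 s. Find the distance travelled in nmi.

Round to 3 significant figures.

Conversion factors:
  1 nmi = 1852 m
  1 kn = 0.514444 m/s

623 nmi

401 kn × 0.514444 → 206.292 m/s
d = v × t = 206.292 m/s × 5590 s = 1.15317×10⁶ m
1.15317×10⁶ m ÷ (1852 m/nmi) = 622.662 nmi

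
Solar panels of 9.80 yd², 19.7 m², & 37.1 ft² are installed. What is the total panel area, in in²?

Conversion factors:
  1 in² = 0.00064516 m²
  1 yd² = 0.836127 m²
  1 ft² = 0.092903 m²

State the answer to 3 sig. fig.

9.80 yd² × 0.836127 = 8.19404 m²
19.7 m² (already m²)
37.1 ft² × 0.092903 = 3.4467 m²
Combined: 8.19404 + 19.7 + 3.4467 = 31.3407 m²
In in²: 31.3407 / 0.00064516 = 48578.2 in²

4.86×10⁴ in²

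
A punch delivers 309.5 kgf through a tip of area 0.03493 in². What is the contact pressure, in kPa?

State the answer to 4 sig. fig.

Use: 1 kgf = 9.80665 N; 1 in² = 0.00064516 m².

309.5 kgf × 9.80665 → 3035.16 N
0.03493 in² × 0.00064516 → 2.25354×10⁻⁵ m²
P = F / A = 3035.16 N / 2.25354×10⁻⁵ m² = 1.34684×10⁸ Pa
1.34684×10⁸ Pa ÷ (1000 Pa/kPa) = 134684 kPa

1.347×10⁵ kPa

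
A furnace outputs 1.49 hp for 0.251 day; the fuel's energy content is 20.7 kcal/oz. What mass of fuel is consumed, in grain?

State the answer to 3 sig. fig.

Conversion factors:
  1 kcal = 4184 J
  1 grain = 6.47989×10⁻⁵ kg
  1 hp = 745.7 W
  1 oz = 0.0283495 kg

1.22×10⁵ grain

1.49 hp → 1111.09 W
0.251 day → 21686.4 s
E = P × t = 1111.09 × 21686.4 = 2.40955×10⁷ J
20.7 kcal/oz → 3.05504×10⁶ J/kg
m = E / e_s = 2.40955×10⁷ / 3.05504×10⁶ = 7.88713 kg
In grain: 7.88713 / 6.47989×10⁻⁵ = 121717 grain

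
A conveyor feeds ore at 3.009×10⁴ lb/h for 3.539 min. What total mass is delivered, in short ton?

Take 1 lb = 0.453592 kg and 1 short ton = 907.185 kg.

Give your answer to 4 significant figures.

0.8874 short ton

3.009×10⁴ lb/h → 3.79127 kg/s
3.539 min → 212.34 s
m = ṁ × t = 3.79127 × 212.34 = 805.038 kg
In short ton: 805.038 / 907.185 = 0.887402 short ton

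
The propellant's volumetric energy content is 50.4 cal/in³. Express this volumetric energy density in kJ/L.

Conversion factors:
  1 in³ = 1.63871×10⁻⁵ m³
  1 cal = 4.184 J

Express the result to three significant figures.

12.9 kJ/L

50.4 cal/in³ × 4.184 J/cal ÷ 1.63871×10⁻⁵ m³/in³ = 1.28683×10⁷ J/m³
1.28683×10⁷ J/m³ ÷ 1000 J/kJ × 0.001 m³/L = 12.8683 kJ/L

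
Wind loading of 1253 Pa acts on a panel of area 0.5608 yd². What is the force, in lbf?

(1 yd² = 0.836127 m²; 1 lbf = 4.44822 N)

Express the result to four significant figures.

132.1 lbf

0.5608 yd² × 0.836127 = 0.4689 m²
F = P × A = 1253 Pa × 0.4689 m² = 587.532 N
587.532 N ÷ (4.44822 N/lbf) = 132.082 lbf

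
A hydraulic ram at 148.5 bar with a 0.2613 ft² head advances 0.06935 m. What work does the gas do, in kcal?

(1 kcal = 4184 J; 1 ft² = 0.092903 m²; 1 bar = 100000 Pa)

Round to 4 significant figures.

148.5 bar → 1.485×10⁷ Pa
0.2613 ft² → 0.0242756 m²
F = P × A = 1.485×10⁷ × 0.0242756 = 360493 N
W = F × d = 360493 × 0.06935 = 25000.2 J
In kcal: 25000.2 / 4184 = 5.97519 kcal

5.975 kcal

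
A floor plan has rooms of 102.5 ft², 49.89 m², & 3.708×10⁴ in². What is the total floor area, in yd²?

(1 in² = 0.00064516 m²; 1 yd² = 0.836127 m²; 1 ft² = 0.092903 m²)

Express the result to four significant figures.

102.5 ft² × 0.092903 = 9.52256 m²
49.89 m² (already m²)
3.708×10⁴ in² × 0.00064516 = 23.9225 m²
Total: 9.52256 + 49.89 + 23.9225 = 83.3351 m²
In yd²: 83.3351 / 0.836127 = 99.668 yd²

99.67 yd²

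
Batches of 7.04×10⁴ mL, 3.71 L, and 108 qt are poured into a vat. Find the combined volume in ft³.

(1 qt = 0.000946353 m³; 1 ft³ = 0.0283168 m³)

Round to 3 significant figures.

6.23 ft³

7.04×10⁴ mL × 10⁻⁶ → 0.0704 m³
3.71 L × 0.001 → 0.00371 m³
108 qt × 0.000946353 → 0.102206 m³
Combined: 0.0704 + 0.00371 + 0.102206 = 0.176316 m³
In ft³: 0.176316 / 0.0283168 = 6.22655 ft³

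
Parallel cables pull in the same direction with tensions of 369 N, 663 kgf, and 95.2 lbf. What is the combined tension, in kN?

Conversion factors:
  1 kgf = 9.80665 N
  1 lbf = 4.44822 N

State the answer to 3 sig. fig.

369 N (already N)
663 kgf × 9.80665 = 6501.81 N
95.2 lbf × 4.44822 = 423.471 N
Sum: 369 + 6501.81 + 423.471 = 7294.28 N
In kN: 7294.28 / 1000 = 7.29428 kN

7.29 kN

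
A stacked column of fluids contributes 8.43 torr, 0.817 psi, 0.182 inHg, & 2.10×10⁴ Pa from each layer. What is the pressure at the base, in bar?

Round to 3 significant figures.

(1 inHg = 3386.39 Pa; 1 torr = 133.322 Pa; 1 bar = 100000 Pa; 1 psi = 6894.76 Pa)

8.43 torr × 133.322 → 1123.9 Pa
0.817 psi × 6894.76 → 5633.02 Pa
0.182 inHg × 3386.39 → 616.323 Pa
2.10×10⁴ Pa (already Pa)
Sum: 1123.9 + 5633.02 + 616.323 + 21000 = 28373.2 Pa
In bar: 28373.2 / 100000 = 0.283732 bar

0.284 bar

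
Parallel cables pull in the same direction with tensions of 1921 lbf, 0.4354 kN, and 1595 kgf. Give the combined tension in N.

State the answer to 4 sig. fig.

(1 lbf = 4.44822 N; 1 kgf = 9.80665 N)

2.462×10⁴ N

1921 lbf × 4.44822 = 8545.03 N
0.4354 kN × 1000 = 435.4 N
1595 kgf × 9.80665 = 15641.6 N
Total: 8545.03 + 435.4 + 15641.6 = 24622 N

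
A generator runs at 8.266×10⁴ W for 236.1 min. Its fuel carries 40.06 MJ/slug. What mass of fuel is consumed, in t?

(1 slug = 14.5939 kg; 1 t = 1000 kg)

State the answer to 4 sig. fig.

0.4266 t

236.1 min → 14166 s
E = P × t = 82660 × 14166 = 1.17096×10⁹ J
40.06 MJ/slug → 2.74498×10⁶ J/kg
m = E / e_s = 1.17096×10⁹ / 2.74498×10⁶ = 426.582 kg
In t: 426.582 / 1000 = 0.426582 t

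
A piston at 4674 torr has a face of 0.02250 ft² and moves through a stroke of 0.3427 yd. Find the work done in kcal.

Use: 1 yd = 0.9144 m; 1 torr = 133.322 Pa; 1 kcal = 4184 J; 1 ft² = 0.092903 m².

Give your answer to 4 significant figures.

0.09756 kcal

4674 torr → 623147 Pa
0.02250 ft² → 0.00209032 m²
F = P × A = 623147 × 0.00209032 = 1302.58 N
0.3427 yd → 0.313365 m
W = F × d = 1302.58 × 0.313365 = 408.183 J
In kcal: 408.183 / 4184 = 0.0975581 kcal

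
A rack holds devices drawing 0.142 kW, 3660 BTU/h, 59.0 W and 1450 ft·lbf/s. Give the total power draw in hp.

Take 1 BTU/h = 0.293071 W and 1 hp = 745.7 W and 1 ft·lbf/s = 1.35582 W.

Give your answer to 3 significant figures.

0.142 kW × 1000 → 142 W
3660 BTU/h × 0.293071 → 1072.64 W
59.0 W (already W)
1450 ft·lbf/s × 1.35582 → 1965.94 W
Combined: 142 + 1072.64 + 59 + 1965.94 = 3239.58 W
In hp: 3239.58 / 745.7 = 4.34435 hp

4.34 hp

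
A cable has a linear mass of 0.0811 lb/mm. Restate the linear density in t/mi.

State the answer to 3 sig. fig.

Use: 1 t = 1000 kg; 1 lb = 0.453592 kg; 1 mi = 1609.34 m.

0.0811 lb/mm × 0.453592 kg/lb ÷ 0.001 m/mm = 36.7863 kg/m
36.7863 kg/m ÷ 1000 kg/t × 1609.34 m/mi = 59.2017 t/mi

59.2 t/mi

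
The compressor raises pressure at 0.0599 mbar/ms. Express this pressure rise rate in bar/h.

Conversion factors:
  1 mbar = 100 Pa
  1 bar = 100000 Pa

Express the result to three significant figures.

0.0599 mbar/ms × 100 Pa/mbar ÷ 0.001 s/ms = 5990 Pa/s
5990 Pa/s ÷ 100000 Pa/bar × 3600 s/h = 215.64 bar/h

216 bar/h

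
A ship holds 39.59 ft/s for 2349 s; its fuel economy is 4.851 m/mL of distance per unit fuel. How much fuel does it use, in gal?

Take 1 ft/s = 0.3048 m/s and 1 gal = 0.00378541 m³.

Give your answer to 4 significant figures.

39.59 ft/s → 12.067 m/s
d = v × t = 12.067 × 2349 = 28345.4 m
4.851 m/mL → 4.851×10⁶ m/m³
V = d / (distance per unit fuel) = 28345.4 / 4.851×10⁶ = 0.00584321 m³
In gal: 0.00584321 / 0.00378541 = 1.54361 gal

1.544 gal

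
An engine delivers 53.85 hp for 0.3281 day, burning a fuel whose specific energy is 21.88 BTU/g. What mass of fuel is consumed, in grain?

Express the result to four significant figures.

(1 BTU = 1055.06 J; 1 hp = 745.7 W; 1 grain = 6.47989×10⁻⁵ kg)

53.85 hp → 40155.9 W
0.3281 day → 28347.8 s
E = P × t = 40155.9 × 28347.8 = 1.13833×10⁹ J
21.88 BTU/g → 2.30847×10⁷ J/kg
m = E / e_s = 1.13833×10⁹ / 2.30847×10⁷ = 49.311 kg
In grain: 49.311 / 6.47989×10⁻⁵ = 760985 grain

7.610×10⁵ grain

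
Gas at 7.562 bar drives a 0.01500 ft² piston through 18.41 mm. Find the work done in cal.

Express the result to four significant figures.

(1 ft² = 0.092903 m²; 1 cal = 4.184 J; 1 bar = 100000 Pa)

7.562 bar → 756200 Pa
0.01500 ft² → 0.00139354 m²
F = P × A = 756200 × 0.00139354 = 1053.79 N
18.41 mm → 0.01841 m
W = F × d = 1053.79 × 0.01841 = 19.4003 J
In cal: 19.4003 / 4.184 = 4.63678 cal

4.637 cal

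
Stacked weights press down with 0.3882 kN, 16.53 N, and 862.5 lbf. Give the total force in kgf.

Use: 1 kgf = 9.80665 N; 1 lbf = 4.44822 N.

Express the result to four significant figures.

0.3882 kN × 1000 → 388.2 N
16.53 N (already N)
862.5 lbf × 4.44822 → 3836.59 N
Combined: 388.2 + 16.53 + 3836.59 = 4241.32 N
In kgf: 4241.32 / 9.80665 = 432.494 kgf

432.5 kgf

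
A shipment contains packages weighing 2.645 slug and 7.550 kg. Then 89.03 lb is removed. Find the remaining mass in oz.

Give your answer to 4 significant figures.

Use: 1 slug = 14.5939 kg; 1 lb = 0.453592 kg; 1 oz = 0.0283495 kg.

203.4 oz

2.645 slug × 14.5939 = 38.6009 kg
7.550 kg (already kg)
89.03 lb × 0.453592 = 40.3833 kg
Result: 38.6009 + 7.55 − 40.3833 = 5.7676 kg
In oz: 5.7676 / 0.0283495 = 203.446 oz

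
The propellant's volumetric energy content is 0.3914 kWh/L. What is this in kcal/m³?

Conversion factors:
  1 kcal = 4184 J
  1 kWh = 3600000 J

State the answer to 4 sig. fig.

3.368×10⁵ kcal/m³

0.3914 kWh/L × 3600000 J/kWh ÷ 0.001 m³/L = 1.40904×10⁹ J/m³
1.40904×10⁹ J/m³ ÷ 4184 J/kcal = 336769 kcal/m³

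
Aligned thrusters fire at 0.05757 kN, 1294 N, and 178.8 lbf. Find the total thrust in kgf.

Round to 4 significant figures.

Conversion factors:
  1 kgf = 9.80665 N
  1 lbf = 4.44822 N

218.9 kgf

0.05757 kN × 1000 = 57.57 N
1294 N (already N)
178.8 lbf × 4.44822 = 795.342 N
Total: 57.57 + 1294 + 795.342 = 2146.91 N
In kgf: 2146.91 / 9.80665 = 218.924 kgf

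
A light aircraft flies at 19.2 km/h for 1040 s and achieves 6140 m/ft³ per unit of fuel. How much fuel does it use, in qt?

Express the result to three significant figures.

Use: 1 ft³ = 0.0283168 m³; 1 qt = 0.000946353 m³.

27.0 qt

19.2 km/h → 5.33333 m/s
d = v × t = 5.33333 × 1040 = 5546.66 m
6140 m/ft³ → 216832 m/m³
V = d / (distance per unit fuel) = 5546.66 / 216832 = 0.0255804 m³
In qt: 0.0255804 / 0.000946353 = 27.0305 qt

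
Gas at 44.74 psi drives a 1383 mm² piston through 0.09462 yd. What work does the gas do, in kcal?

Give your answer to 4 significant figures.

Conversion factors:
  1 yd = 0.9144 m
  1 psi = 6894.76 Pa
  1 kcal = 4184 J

44.74 psi → 308472 Pa
1383 mm² → 0.001383 m²
F = P × A = 308472 × 0.001383 = 426.617 N
0.09462 yd → 0.0865205 m
W = F × d = 426.617 × 0.0865205 = 36.9111 J
In kcal: 36.9111 / 4184 = 0.00882196 kcal

0.008822 kcal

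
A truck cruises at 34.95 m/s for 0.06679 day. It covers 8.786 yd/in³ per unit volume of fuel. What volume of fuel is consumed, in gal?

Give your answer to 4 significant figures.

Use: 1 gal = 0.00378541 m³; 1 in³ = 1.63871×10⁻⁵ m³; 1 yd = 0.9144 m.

0.06679 day → 5770.66 s
d = v × t = 34.95 × 5770.66 = 201685 m
8.786 yd/in³ → 490259 m/m³
V = d / (distance per unit fuel) = 201685 / 490259 = 0.411385 m³
In gal: 0.411385 / 0.00378541 = 108.676 gal

108.7 gal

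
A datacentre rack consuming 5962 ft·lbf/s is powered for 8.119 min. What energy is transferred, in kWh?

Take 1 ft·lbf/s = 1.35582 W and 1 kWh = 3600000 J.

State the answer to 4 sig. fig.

5962 ft·lbf/s × 1.35582 = 8083.4 W
8.119 min × 60 = 487.14 s
E = P × t = 8083.4 W × 487.14 s = 3.93775×10⁶ J
3.93775×10⁶ J ÷ (3600000 J/kWh) = 1.09382 kWh

1.094 kWh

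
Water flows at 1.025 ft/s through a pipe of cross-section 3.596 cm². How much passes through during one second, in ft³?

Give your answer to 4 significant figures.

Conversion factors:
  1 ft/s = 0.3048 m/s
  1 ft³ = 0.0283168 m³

0.003967 ft³

1.025 ft/s × 0.3048 = 0.31242 m/s
3.596 cm² × 0.0001 = 3.596×10⁻⁴ m²
V = v × A × t = 0.31242 m/s × 3.596×10⁻⁴ m² × 1 s = 1.12346×10⁻⁴ m³
1.12346×10⁻⁴ m³ ÷ (0.0283168 m³/ft³) = 0.00396747 ft³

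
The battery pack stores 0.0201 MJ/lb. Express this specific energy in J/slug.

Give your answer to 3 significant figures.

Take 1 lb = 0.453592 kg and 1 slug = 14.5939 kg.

6.47×10⁵ J/slug

0.0201 MJ/lb × 1000000 J/MJ ÷ 0.453592 kg/lb = 44313 J/kg
44313 J/kg × 14.5939 kg/slug = 646699 J/slug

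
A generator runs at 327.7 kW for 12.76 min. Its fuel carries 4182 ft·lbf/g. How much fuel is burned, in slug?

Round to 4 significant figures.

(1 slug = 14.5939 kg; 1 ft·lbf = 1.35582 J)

327.7 kW → 327700 W
12.76 min → 765.6 s
E = P × t = 327700 × 765.6 = 2.50887×10⁸ J
4182 ft·lbf/g → 5.67004×10⁶ J/kg
m = E / e_s = 2.50887×10⁸ / 5.67004×10⁶ = 44.2478 kg
In slug: 44.2478 / 14.5939 = 3.03194 slug

3.032 slug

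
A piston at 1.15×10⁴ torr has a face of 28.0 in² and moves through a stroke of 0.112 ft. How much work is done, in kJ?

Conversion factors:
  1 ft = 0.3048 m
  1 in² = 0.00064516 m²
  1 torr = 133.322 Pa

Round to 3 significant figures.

0.945 kJ

1.15×10⁴ torr → 1.5332×10⁶ Pa
28.0 in² → 0.0180645 m²
F = P × A = 1.5332×10⁶ × 0.0180645 = 27696.5 N
0.112 ft → 0.0341376 m
W = F × d = 27696.5 × 0.0341376 = 945.492 J
In kJ: 945.492 / 1000 = 0.945492 kJ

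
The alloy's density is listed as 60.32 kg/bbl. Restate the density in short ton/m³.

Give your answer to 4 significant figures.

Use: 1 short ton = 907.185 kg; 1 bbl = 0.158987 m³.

0.4182 short ton/m³

60.32 kg/bbl ÷ 0.158987 m³/bbl = 379.402 kg/m³
379.402 kg/m³ ÷ 907.185 kg/short ton = 0.418219 short ton/m³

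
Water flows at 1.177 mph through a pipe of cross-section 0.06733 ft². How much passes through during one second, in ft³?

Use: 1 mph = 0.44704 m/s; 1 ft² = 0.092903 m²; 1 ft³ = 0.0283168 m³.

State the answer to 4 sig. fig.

1.177 mph × 0.44704 → 0.526166 m/s
0.06733 ft² × 0.092903 → 0.00625516 m²
V = v × A × t = 0.526166 m/s × 0.00625516 m² × 1 s = 0.00329125 m³
0.00329125 m³ ÷ (0.0283168 m³/ft³) = 0.11623 ft³

0.1162 ft³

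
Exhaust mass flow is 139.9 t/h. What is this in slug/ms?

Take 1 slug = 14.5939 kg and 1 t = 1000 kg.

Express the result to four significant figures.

139.9 t/h × 1000 kg/t ÷ 3600 s/h = 38.8611 kg/s
38.8611 kg/s ÷ 14.5939 kg/slug × 0.001 s/ms = 0.00266283 slug/ms

0.002663 slug/ms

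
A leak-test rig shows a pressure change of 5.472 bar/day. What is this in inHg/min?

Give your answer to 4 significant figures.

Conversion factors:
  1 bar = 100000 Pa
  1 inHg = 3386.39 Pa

0.1122 inHg/min

5.472 bar/day × 100000 Pa/bar ÷ 86400 s/day = 6.33333 Pa/s
6.33333 Pa/s ÷ 3386.39 Pa/inHg × 60 s/min = 0.112214 inHg/min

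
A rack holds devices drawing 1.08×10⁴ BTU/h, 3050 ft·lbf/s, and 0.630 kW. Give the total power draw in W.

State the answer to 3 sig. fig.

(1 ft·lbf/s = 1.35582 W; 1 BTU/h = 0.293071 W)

7930 W

1.08×10⁴ BTU/h × 0.293071 = 3165.17 W
3050 ft·lbf/s × 1.35582 = 4135.25 W
0.630 kW × 1000 = 630 W
Combined: 3165.17 + 4135.25 + 630 = 7930.42 W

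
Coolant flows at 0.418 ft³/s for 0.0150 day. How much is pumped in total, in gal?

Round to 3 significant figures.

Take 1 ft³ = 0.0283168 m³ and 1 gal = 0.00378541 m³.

4050 gal

0.418 ft³/s → 0.0118364 m³/s
0.0150 day → 1296 s
V = Q × t = 0.0118364 × 1296 = 15.34 m³
In gal: 15.34 / 0.00378541 = 4052.4 gal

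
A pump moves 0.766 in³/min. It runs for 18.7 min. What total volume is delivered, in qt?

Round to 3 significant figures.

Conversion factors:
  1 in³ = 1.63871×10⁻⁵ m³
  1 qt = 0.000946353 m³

0.248 qt

0.766 in³/min → 2.09209×10⁻⁷ m³/s
18.7 min → 1122 s
V = Q × t = 2.09209×10⁻⁷ × 1122 = 2.34732×10⁻⁴ m³
In qt: 2.34732×10⁻⁴ / 0.000946353 = 0.248039 qt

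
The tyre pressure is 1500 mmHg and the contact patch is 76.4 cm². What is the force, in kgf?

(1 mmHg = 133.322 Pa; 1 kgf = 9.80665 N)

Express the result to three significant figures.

156 kgf

1500 mmHg × 133.322 = 199983 Pa
76.4 cm² × 0.0001 = 0.00764 m²
F = P × A = 199983 Pa × 0.00764 m² = 1527.87 N
1527.87 N ÷ (9.80665 N/kgf) = 155.799 kgf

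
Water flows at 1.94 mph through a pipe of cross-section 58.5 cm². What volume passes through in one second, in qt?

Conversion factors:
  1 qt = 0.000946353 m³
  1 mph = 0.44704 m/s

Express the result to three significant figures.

5.36 qt

1.94 mph × 0.44704 → 0.867258 m/s
58.5 cm² × 0.0001 → 0.00585 m²
V = v × A × t = 0.867258 m/s × 0.00585 m² × 1 s = 0.00507346 m³
0.00507346 m³ ÷ (0.000946353 m³/qt) = 5.36107 qt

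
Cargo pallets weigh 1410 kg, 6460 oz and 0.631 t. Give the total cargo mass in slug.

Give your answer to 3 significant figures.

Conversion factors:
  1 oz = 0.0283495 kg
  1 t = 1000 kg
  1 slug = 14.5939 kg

152 slug

1410 kg (already kg)
6460 oz × 0.0283495 = 183.138 kg
0.631 t × 1000 = 631 kg
Sum: 1410 + 183.138 + 631 = 2224.14 kg
In slug: 2224.14 / 14.5939 = 152.402 slug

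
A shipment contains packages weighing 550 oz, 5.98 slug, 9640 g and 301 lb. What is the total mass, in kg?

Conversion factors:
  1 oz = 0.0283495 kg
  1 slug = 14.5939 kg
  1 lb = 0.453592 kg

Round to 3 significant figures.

249 kg

550 oz × 0.0283495 → 15.5922 kg
5.98 slug × 14.5939 → 87.2715 kg
9640 g × 0.001 → 9.64 kg
301 lb × 0.453592 → 136.531 kg
Combined: 15.5922 + 87.2715 + 9.64 + 136.531 = 249.035 kg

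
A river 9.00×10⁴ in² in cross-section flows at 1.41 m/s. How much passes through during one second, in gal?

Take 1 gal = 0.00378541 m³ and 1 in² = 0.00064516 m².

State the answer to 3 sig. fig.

9.00×10⁴ in² × 0.00064516 → 58.0644 m²
V = v × A × t = 1.41 m/s × 58.0644 m² × 1 s = 81.8708 m³
81.8708 m³ ÷ (0.00378541 m³/gal) = 21628 gal

2.16×10⁴ gal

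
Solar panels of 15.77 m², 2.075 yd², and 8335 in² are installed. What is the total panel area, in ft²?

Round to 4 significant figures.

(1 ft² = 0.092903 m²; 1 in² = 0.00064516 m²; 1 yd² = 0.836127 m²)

246.3 ft²

15.77 m² (already m²)
2.075 yd² × 0.836127 = 1.73496 m²
8335 in² × 0.00064516 = 5.37741 m²
Total: 15.77 + 1.73496 + 5.37741 = 22.8824 m²
In ft²: 22.8824 / 0.092903 = 246.304 ft²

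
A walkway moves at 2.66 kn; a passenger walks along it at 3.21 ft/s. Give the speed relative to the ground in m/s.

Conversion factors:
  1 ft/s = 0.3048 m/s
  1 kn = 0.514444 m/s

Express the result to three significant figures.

2.66 kn × 0.514444 = 1.36842 m/s
3.21 ft/s × 0.3048 = 0.978408 m/s
Combined: 1.36842 + 0.978408 = 2.34683 m/s

2.35 m/s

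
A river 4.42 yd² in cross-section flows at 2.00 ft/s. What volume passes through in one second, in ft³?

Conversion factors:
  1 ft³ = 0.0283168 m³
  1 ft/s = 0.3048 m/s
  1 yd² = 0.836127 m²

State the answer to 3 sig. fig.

2.00 ft/s × 0.3048 → 0.6096 m/s
4.42 yd² × 0.836127 → 3.69568 m²
V = v × A × t = 0.6096 m/s × 3.69568 m² × 1 s = 2.25289 m³
2.25289 m³ ÷ (0.0283168 m³/ft³) = 79.5602 ft³

79.6 ft³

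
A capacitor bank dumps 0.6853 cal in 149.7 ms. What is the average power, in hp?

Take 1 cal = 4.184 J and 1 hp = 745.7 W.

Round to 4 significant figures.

0.6853 cal × 4.184 → 2.8673 J
149.7 ms × 0.001 → 0.1497 s
P = E / t = 2.8673 J / 0.1497 s = 19.1536 W
19.1536 W ÷ (745.7 W/hp) = 0.0256854 hp

0.02569 hp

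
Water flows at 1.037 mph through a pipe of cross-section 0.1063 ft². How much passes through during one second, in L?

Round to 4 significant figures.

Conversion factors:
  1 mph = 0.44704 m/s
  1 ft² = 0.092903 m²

1.037 mph × 0.44704 = 0.46358 m/s
0.1063 ft² × 0.092903 = 0.00987559 m²
V = v × A × t = 0.46358 m/s × 0.00987559 m² × 1 s = 0.00457813 m³
0.00457813 m³ ÷ (0.001 m³/L) = 4.57813 L

4.578 L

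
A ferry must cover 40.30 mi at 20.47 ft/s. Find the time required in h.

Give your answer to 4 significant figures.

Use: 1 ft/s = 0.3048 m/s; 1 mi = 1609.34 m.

2.887 h

40.30 mi × 1609.34 = 64856.4 m
20.47 ft/s × 0.3048 = 6.23926 m/s
t = d / v = 64856.4 m / 6.23926 m/s = 10394.9 s
10394.9 s ÷ (3600 s/h) = 2.88747 h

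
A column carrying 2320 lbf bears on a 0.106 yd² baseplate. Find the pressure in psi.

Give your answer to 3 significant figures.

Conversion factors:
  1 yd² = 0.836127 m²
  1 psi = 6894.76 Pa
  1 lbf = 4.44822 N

16.9 psi

2320 lbf × 4.44822 = 10319.9 N
0.106 yd² × 0.836127 = 0.0886295 m²
P = F / A = 10319.9 N / 0.0886295 m² = 116439 Pa
116439 Pa ÷ (6894.76 Pa/psi) = 16.888 psi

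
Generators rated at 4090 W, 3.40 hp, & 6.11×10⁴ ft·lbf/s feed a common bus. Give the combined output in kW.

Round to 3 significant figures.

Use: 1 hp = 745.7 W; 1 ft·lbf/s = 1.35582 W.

89.5 kW

4090 W (already W)
3.40 hp × 745.7 = 2535.38 W
6.11×10⁴ ft·lbf/s × 1.35582 = 82840.6 W
Total: 4090 + 2535.38 + 82840.6 = 89466 W
In kW: 89466 / 1000 = 89.466 kW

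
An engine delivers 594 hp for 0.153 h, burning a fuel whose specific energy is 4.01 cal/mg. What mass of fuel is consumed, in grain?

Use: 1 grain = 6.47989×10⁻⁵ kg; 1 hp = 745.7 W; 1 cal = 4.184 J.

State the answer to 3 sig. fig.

2.24×10⁵ grain

594 hp → 442946 W
0.153 h → 550.8 s
E = P × t = 442946 × 550.8 = 2.43975×10⁸ J
4.01 cal/mg → 1.67778×10⁷ J/kg
m = E / e_s = 2.43975×10⁸ / 1.67778×10⁷ = 14.5415 kg
In grain: 14.5415 / 6.47989×10⁻⁵ = 224410 grain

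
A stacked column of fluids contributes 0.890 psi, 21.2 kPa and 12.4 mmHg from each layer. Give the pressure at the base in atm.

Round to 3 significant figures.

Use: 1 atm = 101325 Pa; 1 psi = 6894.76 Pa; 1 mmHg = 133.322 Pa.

0.890 psi × 6894.76 = 6136.34 Pa
21.2 kPa × 1000 = 21200 Pa
12.4 mmHg × 133.322 = 1653.19 Pa
Sum: 6136.34 + 21200 + 1653.19 = 28989.5 Pa
In atm: 28989.5 / 101325 = 0.286104 atm

0.286 atm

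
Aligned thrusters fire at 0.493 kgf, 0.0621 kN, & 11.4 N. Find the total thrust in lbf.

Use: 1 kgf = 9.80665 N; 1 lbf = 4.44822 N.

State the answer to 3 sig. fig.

0.493 kgf × 9.80665 = 4.83468 N
0.0621 kN × 1000 = 62.1 N
11.4 N (already N)
Sum: 4.83468 + 62.1 + 11.4 = 78.3347 N
In lbf: 78.3347 / 4.44822 = 17.6103 lbf

17.6 lbf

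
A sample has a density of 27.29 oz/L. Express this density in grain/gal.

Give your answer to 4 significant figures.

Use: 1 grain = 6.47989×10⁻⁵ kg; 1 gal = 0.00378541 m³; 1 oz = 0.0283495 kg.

4.520×10⁴ grain/gal

27.29 oz/L × 0.0283495 kg/oz ÷ 0.001 m³/L = 773.658 kg/m³
773.658 kg/m³ ÷ 6.47989×10⁻⁵ kg/grain × 0.00378541 m³/gal = 45195.4 grain/gal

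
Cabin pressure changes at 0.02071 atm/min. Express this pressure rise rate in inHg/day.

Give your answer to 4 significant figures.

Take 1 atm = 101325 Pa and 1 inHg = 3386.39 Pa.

892.3 inHg/day

0.02071 atm/min × 101325 Pa/atm ÷ 60 s/min = 34.974 Pa/s
34.974 Pa/s ÷ 3386.39 Pa/inHg × 86400 s/day = 892.323 inHg/day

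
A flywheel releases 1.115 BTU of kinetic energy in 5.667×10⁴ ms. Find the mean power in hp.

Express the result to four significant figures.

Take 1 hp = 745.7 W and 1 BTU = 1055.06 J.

1.115 BTU × 1055.06 = 1176.39 J
5.667×10⁴ ms × 0.001 = 56.67 s
P = E / t = 1176.39 J / 56.67 s = 20.7586 W
20.7586 W ÷ (745.7 W/hp) = 0.0278377 hp

0.02784 hp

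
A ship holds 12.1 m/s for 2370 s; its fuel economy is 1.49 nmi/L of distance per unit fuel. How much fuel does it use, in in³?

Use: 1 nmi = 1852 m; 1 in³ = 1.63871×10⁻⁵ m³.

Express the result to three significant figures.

d = v × t = 12.1 × 2370 = 28677 m
1.49 nmi/L → 2.75948×10⁶ m/m³
V = d / (distance per unit fuel) = 28677 / 2.75948×10⁶ = 0.0103922 m³
In in³: 0.0103922 / 1.63871×10⁻⁵ = 634.17 in³

634 in³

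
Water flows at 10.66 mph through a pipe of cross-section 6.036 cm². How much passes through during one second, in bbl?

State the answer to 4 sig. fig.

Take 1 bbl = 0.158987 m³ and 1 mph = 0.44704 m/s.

0.01809 bbl

10.66 mph × 0.44704 → 4.76545 m/s
6.036 cm² × 0.0001 → 6.036×10⁻⁴ m²
V = v × A × t = 4.76545 m/s × 6.036×10⁻⁴ m² × 1 s = 0.00287643 m³
0.00287643 m³ ÷ (0.158987 m³/bbl) = 0.0180922 bbl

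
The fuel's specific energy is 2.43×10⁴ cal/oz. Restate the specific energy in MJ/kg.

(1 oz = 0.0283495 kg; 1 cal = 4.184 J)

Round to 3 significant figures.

3.59 MJ/kg

2.43×10⁴ cal/oz × 4.184 J/cal ÷ 0.0283495 kg/oz = 3.58635×10⁶ J/kg
3.58635×10⁶ J/kg ÷ 1000000 J/MJ = 3.58635 MJ/kg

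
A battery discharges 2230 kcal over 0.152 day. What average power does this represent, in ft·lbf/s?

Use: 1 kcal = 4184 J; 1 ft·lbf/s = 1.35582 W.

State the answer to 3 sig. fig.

524 ft·lbf/s

2230 kcal × 4184 → 9.33032×10⁶ J
0.152 day × 86400 → 13132.8 s
P = E / t = 9.33032×10⁶ J / 13132.8 s = 710.459 W
710.459 W ÷ (1.35582 W/ft·lbf/s) = 524.007 ft·lbf/s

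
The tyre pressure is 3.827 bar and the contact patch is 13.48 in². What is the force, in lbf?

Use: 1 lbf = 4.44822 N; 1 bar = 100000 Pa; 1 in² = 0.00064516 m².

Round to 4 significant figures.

3.827 bar × 100000 → 382700 Pa
13.48 in² × 0.00064516 → 0.00869676 m²
F = P × A = 382700 Pa × 0.00869676 m² = 3328.25 N
3328.25 N ÷ (4.44822 N/lbf) = 748.221 lbf

748.2 lbf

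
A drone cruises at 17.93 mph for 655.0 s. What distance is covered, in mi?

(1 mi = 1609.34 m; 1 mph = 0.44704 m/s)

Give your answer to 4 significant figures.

3.262 mi

17.93 mph × 0.44704 = 8.01543 m/s
d = v × t = 8.01543 m/s × 655 s = 5250.11 m
5250.11 m ÷ (1609.34 m/mi) = 3.26228 mi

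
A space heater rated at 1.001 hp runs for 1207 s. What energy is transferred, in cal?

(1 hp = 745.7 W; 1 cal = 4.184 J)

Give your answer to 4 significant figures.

1.001 hp × 745.7 = 746.446 W
E = P × t = 746.446 W × 1207 s = 900960 J
900960 J ÷ (4.184 J/cal) = 215335 cal

2.153×10⁵ cal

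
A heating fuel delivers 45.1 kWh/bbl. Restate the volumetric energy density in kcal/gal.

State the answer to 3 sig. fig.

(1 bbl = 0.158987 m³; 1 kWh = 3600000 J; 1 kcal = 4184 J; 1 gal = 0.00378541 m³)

924 kcal/gal

45.1 kWh/bbl × 3600000 J/kWh ÷ 0.158987 m³/bbl = 1.02122×10⁹ J/m³
1.02122×10⁹ J/m³ ÷ 4184 J/kcal × 0.00378541 m³/gal = 923.933 kcal/gal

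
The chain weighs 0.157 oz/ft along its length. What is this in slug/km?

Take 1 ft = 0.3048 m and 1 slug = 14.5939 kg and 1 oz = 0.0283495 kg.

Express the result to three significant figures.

0.157 oz/ft × 0.0283495 kg/oz ÷ 0.3048 m/ft = 0.0146026 kg/m
0.0146026 kg/m ÷ 14.5939 kg/slug × 1000 m/km = 1.0006 slug/km

1.00 slug/km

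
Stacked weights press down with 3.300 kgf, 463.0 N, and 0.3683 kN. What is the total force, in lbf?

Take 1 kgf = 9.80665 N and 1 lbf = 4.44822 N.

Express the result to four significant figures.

194.2 lbf

3.300 kgf × 9.80665 = 32.3619 N
463.0 N (already N)
0.3683 kN × 1000 = 368.3 N
Total: 32.3619 + 463 + 368.3 = 863.662 N
In lbf: 863.662 / 4.44822 = 194.159 lbf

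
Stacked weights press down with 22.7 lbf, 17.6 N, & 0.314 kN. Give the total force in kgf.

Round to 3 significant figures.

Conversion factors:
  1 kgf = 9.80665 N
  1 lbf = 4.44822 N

22.7 lbf × 4.44822 = 100.975 N
17.6 N (already N)
0.314 kN × 1000 = 314 N
Sum: 100.975 + 17.6 + 314 = 432.575 N
In kgf: 432.575 / 9.80665 = 44.1104 kgf

44.1 kgf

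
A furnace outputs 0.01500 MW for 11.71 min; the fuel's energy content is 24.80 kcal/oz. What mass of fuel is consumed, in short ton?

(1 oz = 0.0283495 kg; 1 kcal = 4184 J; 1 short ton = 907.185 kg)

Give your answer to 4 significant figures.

0.003174 short ton

0.01500 MW → 15000 W
11.71 min → 702.6 s
E = P × t = 15000 × 702.6 = 1.0539×10⁷ J
24.80 kcal/oz → 3.66014×10⁶ J/kg
m = E / e_s = 1.0539×10⁷ / 3.66014×10⁶ = 2.8794 kg
In short ton: 2.8794 / 907.185 = 0.00317399 short ton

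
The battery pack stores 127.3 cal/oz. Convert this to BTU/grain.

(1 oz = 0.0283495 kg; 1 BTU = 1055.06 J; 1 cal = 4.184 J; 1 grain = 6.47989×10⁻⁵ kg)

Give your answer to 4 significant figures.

127.3 cal/oz × 4.184 J/cal ÷ 0.0283495 kg/oz = 18787.7 J/kg
18787.7 J/kg ÷ 1055.06 J/BTU × 6.47989×10⁻⁵ kg/grain = 0.00115389 BTU/grain

0.001154 BTU/grain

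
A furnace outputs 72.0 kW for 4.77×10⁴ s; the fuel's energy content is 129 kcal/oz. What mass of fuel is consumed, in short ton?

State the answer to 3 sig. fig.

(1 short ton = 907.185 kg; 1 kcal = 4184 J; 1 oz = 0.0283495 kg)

72.0 kW → 72000 W
E = P × t = 72000 × 47700 = 3.4344×10⁹ J
129 kcal/oz → 1.90386×10⁷ J/kg
m = E / e_s = 3.4344×10⁹ / 1.90386×10⁷ = 180.391 kg
In short ton: 180.391 / 907.185 = 0.198847 short ton

0.199 short ton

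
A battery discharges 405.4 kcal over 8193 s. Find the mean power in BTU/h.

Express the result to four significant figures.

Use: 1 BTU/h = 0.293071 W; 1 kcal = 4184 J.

405.4 kcal × 4184 → 1.69619×10⁶ J
P = E / t = 1.69619×10⁶ J / 8193 s = 207.029 W
207.029 W ÷ (0.293071 W/BTU/h) = 706.412 BTU/h

706.4 BTU/h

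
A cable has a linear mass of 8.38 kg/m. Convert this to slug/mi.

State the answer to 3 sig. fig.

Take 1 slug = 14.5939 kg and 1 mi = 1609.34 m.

924 slug/mi

8.38 kg/m is already 8.38 kg/m
8.38 kg/m ÷ 14.5939 kg/slug × 1609.34 m/mi = 924.103 slug/mi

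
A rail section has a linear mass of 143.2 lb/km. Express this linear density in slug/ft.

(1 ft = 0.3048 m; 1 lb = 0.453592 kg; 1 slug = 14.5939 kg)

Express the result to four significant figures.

143.2 lb/km × 0.453592 kg/lb ÷ 1000 m/km = 0.0649544 kg/m
0.0649544 kg/m ÷ 14.5939 kg/slug × 0.3048 m/ft = 0.0013566 slug/ft

0.001357 slug/ft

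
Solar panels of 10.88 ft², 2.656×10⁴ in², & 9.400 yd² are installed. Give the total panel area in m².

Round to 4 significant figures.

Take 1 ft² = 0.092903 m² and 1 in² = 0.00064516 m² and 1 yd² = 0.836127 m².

10.88 ft² × 0.092903 = 1.01078 m²
2.656×10⁴ in² × 0.00064516 = 17.1354 m²
9.400 yd² × 0.836127 = 7.85959 m²
Total: 1.01078 + 17.1354 + 7.85959 = 26.0058 m²

26.01 m²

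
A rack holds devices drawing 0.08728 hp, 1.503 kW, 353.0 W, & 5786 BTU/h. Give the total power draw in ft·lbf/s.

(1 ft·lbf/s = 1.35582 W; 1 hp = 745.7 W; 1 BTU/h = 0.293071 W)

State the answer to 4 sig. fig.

0.08728 hp × 745.7 → 65.0847 W
1.503 kW × 1000 → 1503 W
353.0 W (already W)
5786 BTU/h × 0.293071 → 1695.71 W
Sum: 65.0847 + 1503 + 353 + 1695.71 = 3616.79 W
In ft·lbf/s: 3616.79 / 1.35582 = 2667.6 ft·lbf/s

2668 ft·lbf/s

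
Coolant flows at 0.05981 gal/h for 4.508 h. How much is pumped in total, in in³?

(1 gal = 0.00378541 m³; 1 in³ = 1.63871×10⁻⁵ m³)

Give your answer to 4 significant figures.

62.28 in³

0.05981 gal/h → 6.28904×10⁻⁸ m³/s
4.508 h → 16228.8 s
V = Q × t = 6.28904×10⁻⁸ × 16228.8 = 0.00102064 m³
In in³: 0.00102064 / 1.63871×10⁻⁵ = 62.2831 in³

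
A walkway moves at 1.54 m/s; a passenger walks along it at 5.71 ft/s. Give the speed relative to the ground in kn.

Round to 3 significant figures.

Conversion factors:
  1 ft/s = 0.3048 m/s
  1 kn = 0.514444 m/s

6.38 kn

1.54 m/s (already m/s)
5.71 ft/s × 0.3048 = 1.74041 m/s
Sum: 1.54 + 1.74041 = 3.28041 m/s
In kn: 3.28041 / 0.514444 = 6.37661 kn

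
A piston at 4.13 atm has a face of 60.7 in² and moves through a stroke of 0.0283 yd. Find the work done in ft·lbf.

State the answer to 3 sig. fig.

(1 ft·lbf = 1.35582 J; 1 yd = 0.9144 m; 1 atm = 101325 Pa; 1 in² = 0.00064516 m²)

313 ft·lbf

4.13 atm → 418472 Pa
60.7 in² → 0.0391612 m²
F = P × A = 418472 × 0.0391612 = 16387.9 N
0.0283 yd → 0.0258775 m
W = F × d = 16387.9 × 0.0258775 = 424.078 J
In ft·lbf: 424.078 / 1.35582 = 312.783 ft·lbf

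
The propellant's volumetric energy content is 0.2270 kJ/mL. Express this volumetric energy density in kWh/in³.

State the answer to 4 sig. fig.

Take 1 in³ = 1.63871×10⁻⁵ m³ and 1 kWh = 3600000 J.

0.001033 kWh/in³

0.2270 kJ/mL × 1000 J/kJ ÷ 10⁻⁶ m³/mL = 2.27×10⁸ J/m³
2.27×10⁸ J/m³ ÷ 3600000 J/kWh × 1.63871×10⁻⁵ m³/in³ = 0.0010333 kWh/in³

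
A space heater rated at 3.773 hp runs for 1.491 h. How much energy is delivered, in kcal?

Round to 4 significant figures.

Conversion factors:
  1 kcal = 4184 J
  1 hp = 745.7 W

3609 kcal

3.773 hp × 745.7 → 2813.53 W
1.491 h × 3600 → 5367.6 s
E = P × t = 2813.53 W × 5367.6 s = 1.51019×10⁷ J
1.51019×10⁷ J ÷ (4184 J/kcal) = 3609.44 kcal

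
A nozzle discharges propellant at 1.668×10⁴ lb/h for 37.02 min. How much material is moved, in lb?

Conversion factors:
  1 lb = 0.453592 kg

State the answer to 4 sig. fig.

1.668×10⁴ lb/h → 2.10164 kg/s
37.02 min → 2221.2 s
m = ṁ × t = 2.10164 × 2221.2 = 4668.16 kg
In lb: 4668.16 / 0.453592 = 10291.5 lb

1.029×10⁴ lb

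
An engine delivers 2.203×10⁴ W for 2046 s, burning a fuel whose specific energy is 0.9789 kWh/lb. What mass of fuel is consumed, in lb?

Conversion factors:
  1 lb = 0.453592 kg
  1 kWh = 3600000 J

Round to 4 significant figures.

12.79 lb

E = P × t = 22030 × 2046 = 4.50734×10⁷ J
0.9789 kWh/lb → 7.76918×10⁶ J/kg
m = E / e_s = 4.50734×10⁷ / 7.76918×10⁶ = 5.80156 kg
In lb: 5.80156 / 0.453592 = 12.7903 lb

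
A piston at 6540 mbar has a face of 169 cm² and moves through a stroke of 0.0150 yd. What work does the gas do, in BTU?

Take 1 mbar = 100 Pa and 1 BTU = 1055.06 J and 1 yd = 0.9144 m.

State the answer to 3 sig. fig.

6540 mbar → 654000 Pa
169 cm² → 0.0169 m²
F = P × A = 654000 × 0.0169 = 11052.6 N
0.0150 yd → 0.013716 m
W = F × d = 11052.6 × 0.013716 = 151.597 J
In BTU: 151.597 / 1055.06 = 0.143686 BTU

0.144 BTU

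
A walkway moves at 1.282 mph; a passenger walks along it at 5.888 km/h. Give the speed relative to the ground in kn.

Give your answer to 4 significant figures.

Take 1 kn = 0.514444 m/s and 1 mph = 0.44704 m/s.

1.282 mph × 0.44704 → 0.573105 m/s
5.888 km/h × (1/3.6) → 1.63556 m/s
Sum: 0.573105 + 1.63556 = 2.20866 m/s
In kn: 2.20866 / 0.514444 = 4.2933 kn

4.293 kn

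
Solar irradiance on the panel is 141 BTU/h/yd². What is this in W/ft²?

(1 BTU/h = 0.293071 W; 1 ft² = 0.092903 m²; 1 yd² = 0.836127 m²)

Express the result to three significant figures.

141 BTU/h/yd² × 0.293071 W/BTU/h ÷ 0.836127 m²/yd² = 49.4219 W/m²
49.4219 W/m² × 0.092903 m²/ft² = 4.59144 W/ft²

4.59 W/ft²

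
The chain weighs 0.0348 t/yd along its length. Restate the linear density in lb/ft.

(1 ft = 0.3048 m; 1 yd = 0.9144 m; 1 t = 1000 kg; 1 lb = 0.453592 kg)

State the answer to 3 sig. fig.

0.0348 t/yd × 1000 kg/t ÷ 0.9144 m/yd = 38.0577 kg/m
38.0577 kg/m ÷ 0.453592 kg/lb × 0.3048 m/ft = 25.5736 lb/ft

25.6 lb/ft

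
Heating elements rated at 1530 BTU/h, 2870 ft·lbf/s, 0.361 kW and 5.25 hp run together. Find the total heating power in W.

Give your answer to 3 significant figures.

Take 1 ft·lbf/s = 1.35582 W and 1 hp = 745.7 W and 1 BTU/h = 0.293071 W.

8620 W

1530 BTU/h × 0.293071 = 448.399 W
2870 ft·lbf/s × 1.35582 = 3891.2 W
0.361 kW × 1000 = 361 W
5.25 hp × 745.7 = 3914.92 W
Sum: 448.399 + 3891.2 + 361 + 3914.92 = 8615.52 W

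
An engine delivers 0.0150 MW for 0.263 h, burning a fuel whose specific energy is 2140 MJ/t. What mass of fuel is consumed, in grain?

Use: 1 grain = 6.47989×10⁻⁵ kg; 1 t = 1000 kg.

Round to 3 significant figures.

1.02×10⁵ grain

0.0150 MW → 15000 W
0.263 h → 946.8 s
E = P × t = 15000 × 946.8 = 1.4202×10⁷ J
2140 MJ/t → 2.14×10⁶ J/kg
m = E / e_s = 1.4202×10⁷ / 2.14×10⁶ = 6.63645 kg
In grain: 6.63645 / 6.47989×10⁻⁵ = 102416 grain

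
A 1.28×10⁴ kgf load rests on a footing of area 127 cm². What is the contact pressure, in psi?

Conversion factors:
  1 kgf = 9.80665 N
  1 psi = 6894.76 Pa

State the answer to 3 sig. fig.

1.28×10⁴ kgf × 9.80665 = 125525 N
127 cm² × 0.0001 = 0.0127 m²
P = F / A = 125525 N / 0.0127 m² = 9.88386×10⁶ Pa
9.88386×10⁶ Pa ÷ (6894.76 Pa/psi) = 1433.53 psi

1430 psi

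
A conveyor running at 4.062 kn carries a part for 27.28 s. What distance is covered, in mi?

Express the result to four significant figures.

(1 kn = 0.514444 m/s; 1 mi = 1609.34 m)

0.03542 mi

4.062 kn × 0.514444 → 2.08967 m/s
d = v × t = 2.08967 m/s × 27.28 s = 57.0062 m
57.0062 m ÷ (1609.34 m/mi) = 0.0354221 mi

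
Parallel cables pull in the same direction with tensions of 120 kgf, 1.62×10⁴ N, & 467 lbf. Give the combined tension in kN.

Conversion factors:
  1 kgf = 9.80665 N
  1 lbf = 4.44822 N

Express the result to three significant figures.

120 kgf × 9.80665 = 1176.8 N
1.62×10⁴ N (already N)
467 lbf × 4.44822 = 2077.32 N
Sum: 1176.8 + 16200 + 2077.32 = 19454.1 N
In kN: 19454.1 / 1000 = 19.4541 kN

19.5 kN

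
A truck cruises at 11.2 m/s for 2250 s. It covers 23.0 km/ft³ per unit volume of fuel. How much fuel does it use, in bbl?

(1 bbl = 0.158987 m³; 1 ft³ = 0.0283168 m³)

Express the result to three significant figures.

d = v × t = 11.2 × 2250 = 25200 m
23.0 km/ft³ → 812239 m/m³
V = d / (distance per unit fuel) = 25200 / 812239 = 0.0310254 m³
In bbl: 0.0310254 / 0.158987 = 0.195144 bbl

0.195 bbl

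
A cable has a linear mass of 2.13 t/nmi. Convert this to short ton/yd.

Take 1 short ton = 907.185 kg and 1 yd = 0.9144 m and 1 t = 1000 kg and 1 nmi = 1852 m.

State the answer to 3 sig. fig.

2.13 t/nmi × 1000 kg/t ÷ 1852 m/nmi = 1.15011 kg/m
1.15011 kg/m ÷ 907.185 kg/short ton × 0.9144 m/yd = 0.00115926 short ton/yd

0.00116 short ton/yd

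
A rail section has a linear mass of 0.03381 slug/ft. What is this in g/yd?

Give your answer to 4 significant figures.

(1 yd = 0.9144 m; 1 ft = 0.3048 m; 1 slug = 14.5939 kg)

0.03381 slug/ft × 14.5939 kg/slug ÷ 0.3048 m/ft = 1.61883 kg/m
1.61883 kg/m ÷ 0.001 kg/g × 0.9144 m/yd = 1480.26 g/yd

1480 g/yd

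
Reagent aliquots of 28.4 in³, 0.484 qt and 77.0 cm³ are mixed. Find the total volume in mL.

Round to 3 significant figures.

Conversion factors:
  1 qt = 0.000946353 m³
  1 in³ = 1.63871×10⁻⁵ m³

1000 mL

28.4 in³ × 1.63871×10⁻⁵ = 4.65394×10⁻⁴ m³
0.484 qt × 0.000946353 = 4.58035×10⁻⁴ m³
77.0 cm³ × 10⁻⁶ = 7.7×10⁻⁵ m³
Combined: 4.65394×10⁻⁴ + 4.58035×10⁻⁴ + 7.7×10⁻⁵ = 0.00100043 m³
In mL: 0.00100043 / 10⁻⁶ = 1000.43 mL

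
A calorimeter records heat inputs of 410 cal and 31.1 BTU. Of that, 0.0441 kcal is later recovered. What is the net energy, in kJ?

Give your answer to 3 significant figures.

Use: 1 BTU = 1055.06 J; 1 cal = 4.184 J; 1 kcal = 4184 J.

410 cal × 4.184 = 1715.44 J
31.1 BTU × 1055.06 = 32812.4 J
0.0441 kcal × 4184 = 184.514 J
Net: 1715.44 + 32812.4 − 184.514 = 34343.3 J
In kJ: 34343.3 / 1000 = 34.3433 kJ

34.3 kJ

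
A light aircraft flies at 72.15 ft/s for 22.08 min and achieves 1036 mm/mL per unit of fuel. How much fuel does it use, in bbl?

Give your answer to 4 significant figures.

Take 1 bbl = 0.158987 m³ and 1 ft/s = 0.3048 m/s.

72.15 ft/s → 21.9913 m/s
22.08 min → 1324.8 s
d = v × t = 21.9913 × 1324.8 = 29134.1 m
1036 mm/mL → 1.036×10⁶ m/m³
V = d / (distance per unit fuel) = 29134.1 / 1.036×10⁶ = 0.0281217 m³
In bbl: 0.0281217 / 0.158987 = 0.17688 bbl

0.1769 bbl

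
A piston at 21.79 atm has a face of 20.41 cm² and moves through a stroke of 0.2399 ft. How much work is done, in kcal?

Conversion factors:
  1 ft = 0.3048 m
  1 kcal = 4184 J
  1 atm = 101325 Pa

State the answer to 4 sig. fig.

0.07875 kcal

21.79 atm → 2.20787×10⁶ Pa
20.41 cm² → 0.002041 m²
F = P × A = 2.20787×10⁶ × 0.002041 = 4506.26 N
0.2399 ft → 0.0731215 m
W = F × d = 4506.26 × 0.0731215 = 329.504 J
In kcal: 329.504 / 4184 = 0.0787533 kcal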